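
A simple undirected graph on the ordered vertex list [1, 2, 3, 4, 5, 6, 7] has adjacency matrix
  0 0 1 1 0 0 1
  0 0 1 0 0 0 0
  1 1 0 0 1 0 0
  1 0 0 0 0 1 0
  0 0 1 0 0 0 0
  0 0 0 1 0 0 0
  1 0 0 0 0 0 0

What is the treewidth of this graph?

1

A width-1 tree decomposition is:
Bags: B1 = {2, 3}  B2 = {1, 3}  B3 = {3, 5}  B4 = {1, 4}  B5 = {1, 7}  B6 = {4, 6}
Tree: B1–B2, B2–B3, B2–B4, B2–B5, B4–B6
The largest bag has 2 vertices, giving width 1; this decomposition certifies tw(G) ≤ 1. Since G has at least one edge (e.g. 2–3), it is not an edgeless graph, so tw(G) ≥ 1. Therefore the treewidth is 1.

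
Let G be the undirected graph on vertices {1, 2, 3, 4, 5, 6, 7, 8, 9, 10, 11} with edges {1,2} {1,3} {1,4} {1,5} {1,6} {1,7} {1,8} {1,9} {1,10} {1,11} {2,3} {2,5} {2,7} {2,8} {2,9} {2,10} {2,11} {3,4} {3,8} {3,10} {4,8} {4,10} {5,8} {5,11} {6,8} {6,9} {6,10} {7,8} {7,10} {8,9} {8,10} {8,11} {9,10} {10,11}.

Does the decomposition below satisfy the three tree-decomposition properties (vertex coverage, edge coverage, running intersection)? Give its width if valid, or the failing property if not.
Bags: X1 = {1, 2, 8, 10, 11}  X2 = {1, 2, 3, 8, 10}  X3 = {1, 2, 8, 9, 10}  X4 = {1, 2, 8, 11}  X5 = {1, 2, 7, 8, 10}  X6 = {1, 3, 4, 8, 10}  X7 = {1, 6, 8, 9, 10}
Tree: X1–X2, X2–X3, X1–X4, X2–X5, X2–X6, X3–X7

No — vertex 5 appears in no bag.

A tree decomposition must satisfy three properties: every vertex lies in some bag; for every edge, both endpoints lie together in some bag; and for every vertex, the bags containing it form a connected subtree. Here vertex 5 appears in no bag, so the decomposition is invalid.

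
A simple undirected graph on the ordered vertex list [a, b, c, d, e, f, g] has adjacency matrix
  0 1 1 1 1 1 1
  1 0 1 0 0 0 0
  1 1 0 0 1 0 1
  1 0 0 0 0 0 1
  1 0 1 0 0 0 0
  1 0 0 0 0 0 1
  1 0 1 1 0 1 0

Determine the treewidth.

A width-2 tree decomposition is:
Bags: B1 = {a, d, g}  B2 = {a, c, g}  B3 = {a, b, c}  B4 = {a, c, e}  B5 = {a, f, g}
Tree: B1–B2, B2–B3, B2–B4, B2–B5
Each bag holds 3 vertices, so the decomposition has width 2, which upper-bounds the treewidth. Conversely, {a, d, g} is a clique of size 3, and the vertices of any clique must share a bag in every tree decomposition; so some bag has ≥ 3 vertices and tw(G) ≥ 2. The upper and lower bounds meet at 2, so that is the treewidth.

2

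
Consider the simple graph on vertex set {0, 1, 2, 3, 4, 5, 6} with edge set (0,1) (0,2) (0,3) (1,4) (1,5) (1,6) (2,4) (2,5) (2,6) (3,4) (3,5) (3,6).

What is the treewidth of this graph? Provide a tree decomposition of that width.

Treewidth 3.
One optimal decomposition is:
Bags: B1 = {1, 2, 3, 6}  B2 = {0, 1, 2, 3}  B3 = {1, 2, 3, 4}  B4 = {1, 2, 3, 5}
Tree: B1–B2, B2–B3, B3–B4

The largest bag has 4 vertices, giving width 3; this decomposition certifies tw(G) ≤ 3. For the lower bound: the 4 vertex sets {3,6}, {0,2}, {1}, {4} are disjoint, each induces a connected subgraph, and every pair is joined by at least one edge of G. Contracting each set to a single vertex therefore yields K_{4} as a minor, and since treewidth is minor-monotone, tw(G) ≥ tw(K_{4}) = 3. The upper and lower bounds meet at 3, so that is the treewidth.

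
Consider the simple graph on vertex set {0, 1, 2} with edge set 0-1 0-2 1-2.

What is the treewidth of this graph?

A width-2 tree decomposition is:
Bags: B1 = {0, 1, 2}
Tree: (single bag)
A single bag containing all 3 vertices is trivially a valid decomposition of width 2. For the lower bound, the 3 vertices {0, 1, 2} are pairwise adjacent, and any tree decomposition puts a clique entirely inside one bag — forcing width ≥ 2. Therefore the treewidth is 2.

2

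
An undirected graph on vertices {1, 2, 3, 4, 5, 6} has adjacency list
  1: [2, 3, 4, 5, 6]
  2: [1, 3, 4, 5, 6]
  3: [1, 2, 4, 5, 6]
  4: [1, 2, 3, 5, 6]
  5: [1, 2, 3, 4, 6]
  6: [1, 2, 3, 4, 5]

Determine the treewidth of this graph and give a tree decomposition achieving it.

A single bag containing all 6 vertices is trivially a valid decomposition of width 5. Conversely, {1, 2, 3, 4, 5, 6} is a clique of size 6, and the vertices of any clique must share a bag in every tree decomposition; so some bag has ≥ 6 vertices and tw(G) ≥ 5. The upper and lower bounds meet at 5, so that is the treewidth.

Treewidth 5.
One optimal decomposition is:
Bags: B1 = {1, 2, 3, 4, 5, 6}
Tree: (single bag)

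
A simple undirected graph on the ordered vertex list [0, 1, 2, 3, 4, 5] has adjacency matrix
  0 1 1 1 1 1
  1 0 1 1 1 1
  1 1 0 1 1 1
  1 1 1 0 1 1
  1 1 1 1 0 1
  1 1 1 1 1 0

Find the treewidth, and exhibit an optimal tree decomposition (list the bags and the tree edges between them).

With just one bag of size 6, the width is 6 − 1 = 5, so tw(G) ≤ 5. On the other hand G contains the 6-clique {0, 1, 2, 3, 4, 5}. A clique must lie in a single bag of any decomposition, so no decomposition can have width below 5. Therefore the treewidth is 5.

Treewidth 5.
Bags: B1 = {0, 1, 2, 3, 4, 5}
Tree: (single bag)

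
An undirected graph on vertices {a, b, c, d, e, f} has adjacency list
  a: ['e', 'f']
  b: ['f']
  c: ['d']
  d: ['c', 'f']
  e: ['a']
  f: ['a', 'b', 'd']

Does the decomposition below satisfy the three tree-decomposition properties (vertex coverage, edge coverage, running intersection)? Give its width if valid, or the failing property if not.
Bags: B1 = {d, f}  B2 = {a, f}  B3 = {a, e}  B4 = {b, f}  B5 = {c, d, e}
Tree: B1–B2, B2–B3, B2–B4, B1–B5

No — bags containing vertex e are not connected in the tree.

A tree decomposition must satisfy three properties: every vertex lies in some bag; for every edge, both endpoints lie together in some bag; and for every vertex, the bags containing it form a connected subtree. Here bags containing vertex e are not connected in the tree, so the decomposition is invalid.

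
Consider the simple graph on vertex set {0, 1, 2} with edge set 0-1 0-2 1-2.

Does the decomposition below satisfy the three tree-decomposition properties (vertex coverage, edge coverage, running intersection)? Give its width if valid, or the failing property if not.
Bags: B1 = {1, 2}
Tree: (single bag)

No — vertex 0 appears in no bag.

A tree decomposition must satisfy three properties: every vertex lies in some bag; for every edge, both endpoints lie together in some bag; and for every vertex, the bags containing it form a connected subtree. Here vertex 0 appears in no bag, so the decomposition is invalid.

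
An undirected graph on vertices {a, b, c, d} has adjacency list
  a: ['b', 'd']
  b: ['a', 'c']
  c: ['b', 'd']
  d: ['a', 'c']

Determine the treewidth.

A width-2 tree decomposition is:
Bags: B1 = {a, b, c}  B2 = {a, c, d}
Tree: B1–B2
Each bag holds 3 vertices, so the decomposition has width 2, which upper-bounds the treewidth. For the lower bound, G contains the cycle c–b–a–d–c, so G is not a forest; only forests have treewidth ≤ 1, hence tw(G) ≥ 2. The upper and lower bounds meet at 2, so that is the treewidth.

2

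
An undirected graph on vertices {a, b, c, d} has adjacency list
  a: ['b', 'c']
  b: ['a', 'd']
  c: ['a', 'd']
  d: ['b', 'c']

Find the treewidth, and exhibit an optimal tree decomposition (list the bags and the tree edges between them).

Treewidth 2.
One such decomposition:
Bags: B1 = {a, b, c}  B2 = {b, c, d}
Tree: B1–B2

The largest bag has 3 vertices, giving width 2; this decomposition certifies tw(G) ≤ 2. For the lower bound, G contains the cycle b–a–c–d–b, so G is not a forest; only forests have treewidth ≤ 1, hence tw(G) ≥ 2. Combining the bounds, tw(G) = 2.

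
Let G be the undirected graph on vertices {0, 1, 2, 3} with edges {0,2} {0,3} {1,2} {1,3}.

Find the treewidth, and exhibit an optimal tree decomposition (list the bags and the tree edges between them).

The largest bag has 3 vertices, giving width 2; this decomposition certifies tw(G) ≤ 2. For the lower bound, G contains the cycle 0–3–1–2–0, so G is not a forest; only forests have treewidth ≤ 1, hence tw(G) ≥ 2. Combining the bounds, tw(G) = 2.

Treewidth 2.
One such decomposition:
Bags: B1 = {0, 1, 3}  B2 = {0, 1, 2}
Tree: B1–B2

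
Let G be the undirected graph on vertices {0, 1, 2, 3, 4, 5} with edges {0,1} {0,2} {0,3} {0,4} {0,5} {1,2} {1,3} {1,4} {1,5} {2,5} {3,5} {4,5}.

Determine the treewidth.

A width-3 tree decomposition is:
Bags: B1 = {0, 1, 4, 5}  B2 = {0, 1, 2, 5}  B3 = {0, 1, 3, 5}
Tree: B1–B2, B1–B3
The largest bag has 4 vertices, giving width 3; this decomposition certifies tw(G) ≤ 3. Conversely, {0, 1, 2, 5} is a clique of size 4, and the vertices of any clique must share a bag in every tree decomposition; so some bag has ≥ 4 vertices and tw(G) ≥ 3. Combining the bounds, tw(G) = 3.

3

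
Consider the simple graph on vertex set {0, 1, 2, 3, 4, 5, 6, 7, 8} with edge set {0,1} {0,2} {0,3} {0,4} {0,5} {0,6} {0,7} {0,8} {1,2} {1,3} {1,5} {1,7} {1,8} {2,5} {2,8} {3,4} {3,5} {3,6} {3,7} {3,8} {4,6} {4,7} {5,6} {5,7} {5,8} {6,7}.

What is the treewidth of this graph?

A width-4 tree decomposition is:
Bags: B1 = {0, 1, 3, 5, 8}  B2 = {0, 1, 3, 5, 7}  B3 = {0, 1, 2, 5, 8}  B4 = {0, 3, 5, 6, 7}  B5 = {0, 3, 4, 6, 7}
Tree: B1–B2, B1–B3, B2–B4, B4–B5
Each bag holds 5 vertices, so the decomposition has width 4, which upper-bounds the treewidth. Conversely, {0, 1, 2, 5, 8} is a clique of size 5, and the vertices of any clique must share a bag in every tree decomposition; so some bag has ≥ 5 vertices and tw(G) ≥ 4. Combining the bounds, tw(G) = 4.

4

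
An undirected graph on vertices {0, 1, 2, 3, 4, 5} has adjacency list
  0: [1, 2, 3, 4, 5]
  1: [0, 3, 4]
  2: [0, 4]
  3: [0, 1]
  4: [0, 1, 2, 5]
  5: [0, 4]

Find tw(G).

2

A width-2 tree decomposition is:
Bags: B1 = {0, 1, 4}  B2 = {0, 4, 5}  B3 = {0, 2, 4}  B4 = {0, 1, 3}
Tree: B1–B2, B2–B3, B1–B4
Every bag has size at most 3, so the width is 3 − 1 = 2 and tw(G) ≤ 2. For the lower bound, the 3 vertices {0, 1, 3} are pairwise adjacent, and any tree decomposition puts a clique entirely inside one bag — forcing width ≥ 2. The upper and lower bounds meet at 2, so that is the treewidth.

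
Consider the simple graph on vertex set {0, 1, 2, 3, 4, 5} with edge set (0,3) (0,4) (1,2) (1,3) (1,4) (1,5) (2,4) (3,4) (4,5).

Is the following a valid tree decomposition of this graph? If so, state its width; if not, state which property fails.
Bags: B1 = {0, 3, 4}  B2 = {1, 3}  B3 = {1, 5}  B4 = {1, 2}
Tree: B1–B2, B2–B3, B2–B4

A tree decomposition must satisfy three properties: every vertex lies in some bag; for every edge, both endpoints lie together in some bag; and for every vertex, the bags containing it form a connected subtree. Here edge (4,1) lies in no bag, so the decomposition is invalid.

No — edge (4,1) lies in no bag.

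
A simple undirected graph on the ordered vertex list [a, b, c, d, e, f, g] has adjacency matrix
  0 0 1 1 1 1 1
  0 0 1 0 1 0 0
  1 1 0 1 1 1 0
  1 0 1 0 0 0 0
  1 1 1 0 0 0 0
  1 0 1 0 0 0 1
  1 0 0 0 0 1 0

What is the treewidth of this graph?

2

A width-2 tree decomposition is:
Bags: B1 = {a, c, f}  B2 = {a, c, e}  B3 = {a, c, d}  B4 = {b, c, e}  B5 = {a, f, g}
Tree: B1–B2, B1–B3, B2–B4, B1–B5
Every bag has size at most 3, so the width is 3 − 1 = 2 and tw(G) ≤ 2. For the lower bound, the 3 vertices {a, f, g} are pairwise adjacent, and any tree decomposition puts a clique entirely inside one bag — forcing width ≥ 2. Combining the bounds, tw(G) = 2.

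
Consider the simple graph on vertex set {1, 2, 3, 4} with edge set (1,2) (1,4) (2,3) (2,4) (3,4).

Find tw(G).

A width-2 tree decomposition is:
Bags: B1 = {1, 2, 4}  B2 = {2, 3, 4}
Tree: B1–B2
The largest bag has 3 vertices, giving width 2; this decomposition certifies tw(G) ≤ 2. Conversely, {1, 2, 4} is a clique of size 3, and the vertices of any clique must share a bag in every tree decomposition; so some bag has ≥ 3 vertices and tw(G) ≥ 2. Therefore the treewidth is 2.

2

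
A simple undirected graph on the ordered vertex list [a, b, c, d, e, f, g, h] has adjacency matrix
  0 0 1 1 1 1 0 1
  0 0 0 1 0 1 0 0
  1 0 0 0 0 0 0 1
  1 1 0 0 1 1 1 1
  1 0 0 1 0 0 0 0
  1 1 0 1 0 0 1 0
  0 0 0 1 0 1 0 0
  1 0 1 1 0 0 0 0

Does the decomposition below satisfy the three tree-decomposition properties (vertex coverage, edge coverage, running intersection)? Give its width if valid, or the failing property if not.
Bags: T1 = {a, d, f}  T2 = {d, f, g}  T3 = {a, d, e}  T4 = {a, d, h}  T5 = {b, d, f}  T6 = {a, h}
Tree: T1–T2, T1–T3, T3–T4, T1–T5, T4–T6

A tree decomposition must satisfy three properties: every vertex lies in some bag; for every edge, both endpoints lie together in some bag; and for every vertex, the bags containing it form a connected subtree. Here vertex c appears in no bag, so the decomposition is invalid.

No — vertex c appears in no bag.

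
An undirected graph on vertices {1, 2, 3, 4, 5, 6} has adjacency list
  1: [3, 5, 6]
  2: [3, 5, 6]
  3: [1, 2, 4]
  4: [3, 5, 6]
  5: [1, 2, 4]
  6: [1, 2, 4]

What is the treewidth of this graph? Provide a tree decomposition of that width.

The largest bag has 4 vertices, giving width 3; this decomposition certifies tw(G) ≤ 3. For the lower bound: the 4 vertex sets {2,5}, {1,6}, {3}, {4} are disjoint, each induces a connected subgraph, and every pair is joined by at least one edge of G. Contracting each set to a single vertex therefore yields K_{4} as a minor, and since treewidth is minor-monotone, tw(G) ≥ tw(K_{4}) = 3. Therefore the treewidth is 3.

Treewidth 3.
One optimal decomposition is:
Bags: B1 = {2, 3, 5, 6}  B2 = {1, 3, 5, 6}  B3 = {3, 4, 5, 6}
Tree: B1–B2, B2–B3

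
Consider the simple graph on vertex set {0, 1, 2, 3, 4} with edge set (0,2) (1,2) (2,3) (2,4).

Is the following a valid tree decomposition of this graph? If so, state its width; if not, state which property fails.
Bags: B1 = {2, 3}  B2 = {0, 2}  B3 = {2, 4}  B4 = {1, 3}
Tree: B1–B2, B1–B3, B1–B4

A tree decomposition must satisfy three properties: every vertex lies in some bag; for every edge, both endpoints lie together in some bag; and for every vertex, the bags containing it form a connected subtree. Here edge (2,1) lies in no bag, so the decomposition is invalid.

No — edge (2,1) lies in no bag.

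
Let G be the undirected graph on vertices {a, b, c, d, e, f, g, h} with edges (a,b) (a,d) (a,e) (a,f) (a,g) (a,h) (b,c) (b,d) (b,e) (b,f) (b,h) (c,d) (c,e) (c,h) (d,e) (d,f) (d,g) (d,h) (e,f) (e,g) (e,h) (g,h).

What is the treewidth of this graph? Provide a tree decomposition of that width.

Treewidth 4.
Bags: B1 = {b, c, d, e, h}  B2 = {a, b, d, e, h}  B3 = {a, d, e, g, h}  B4 = {a, b, d, e, f}
Tree: B1–B2, B2–B3, B2–B4

The largest bag has 5 vertices, giving width 4; this decomposition certifies tw(G) ≤ 4. Conversely, {b, c, d, e, h} is a clique of size 5, and the vertices of any clique must share a bag in every tree decomposition; so some bag has ≥ 5 vertices and tw(G) ≥ 4. The upper and lower bounds meet at 4, so that is the treewidth.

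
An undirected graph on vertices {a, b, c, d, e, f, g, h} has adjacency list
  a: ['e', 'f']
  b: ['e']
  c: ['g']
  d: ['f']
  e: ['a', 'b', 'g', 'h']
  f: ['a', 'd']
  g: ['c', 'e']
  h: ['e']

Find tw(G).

1

A width-1 tree decomposition is:
Bags: B1 = {b, e}  B2 = {e, g}  B3 = {c, g}  B4 = {a, e}  B5 = {a, f}  B6 = {e, h}  B7 = {d, f}
Tree: B1–B2, B2–B3, B2–B4, B4–B5, B2–B6, B5–B7
The largest bag has 2 vertices, giving width 1; this decomposition certifies tw(G) ≤ 1. G has an edge, so its treewidth is at least 1. Combining the bounds, tw(G) = 1.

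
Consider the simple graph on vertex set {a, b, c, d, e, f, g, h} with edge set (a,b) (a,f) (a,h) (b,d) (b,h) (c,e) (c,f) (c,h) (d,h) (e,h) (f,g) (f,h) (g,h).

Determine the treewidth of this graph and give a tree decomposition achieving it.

The largest bag has 3 vertices, giving width 2; this decomposition certifies tw(G) ≤ 2. Conversely, {b, d, h} is a clique of size 3, and the vertices of any clique must share a bag in every tree decomposition; so some bag has ≥ 3 vertices and tw(G) ≥ 2. Therefore the treewidth is 2.

Treewidth 2.
One such decomposition:
Bags: B1 = {a, f, h}  B2 = {a, b, h}  B3 = {c, f, h}  B4 = {f, g, h}  B5 = {b, d, h}  B6 = {c, e, h}
Tree: B1–B2, B1–B3, B3–B4, B2–B5, B3–B6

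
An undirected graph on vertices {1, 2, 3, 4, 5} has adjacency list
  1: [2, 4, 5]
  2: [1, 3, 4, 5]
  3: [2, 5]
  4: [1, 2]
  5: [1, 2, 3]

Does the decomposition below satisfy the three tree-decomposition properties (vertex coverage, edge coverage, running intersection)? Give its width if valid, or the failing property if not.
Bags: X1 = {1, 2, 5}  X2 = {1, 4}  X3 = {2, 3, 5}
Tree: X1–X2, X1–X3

No — edge (2,4) lies in no bag.

A tree decomposition must satisfy three properties: every vertex lies in some bag; for every edge, both endpoints lie together in some bag; and for every vertex, the bags containing it form a connected subtree. Here edge (2,4) lies in no bag, so the decomposition is invalid.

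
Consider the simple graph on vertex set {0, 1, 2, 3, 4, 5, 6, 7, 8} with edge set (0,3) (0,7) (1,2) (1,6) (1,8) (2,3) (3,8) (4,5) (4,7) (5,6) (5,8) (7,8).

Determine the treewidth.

3

A width-3 tree decomposition is:
Bags: B1 = {0, 2, 3, 7}  B2 = {2, 3, 7, 8}  B3 = {1, 2, 7, 8}  B4 = {1, 4, 7, 8}  B5 = {1, 4, 5, 8}  B6 = {1, 4, 5, 6}
Tree: B1–B2, B2–B3, B3–B4, B4–B5, B5–B6
Each bag holds 4 vertices, so the decomposition has width 3, which upper-bounds the treewidth. For the lower bound: the 4 vertex sets {0,2,3}, {7}, {8}, {1,4,5,6} are disjoint, each induces a connected subgraph, and every pair is joined by at least one edge of G. Contracting each set to a single vertex therefore yields K_{4} as a minor, and since treewidth is minor-monotone, tw(G) ≥ tw(K_{4}) = 3. Combining the bounds, tw(G) = 3.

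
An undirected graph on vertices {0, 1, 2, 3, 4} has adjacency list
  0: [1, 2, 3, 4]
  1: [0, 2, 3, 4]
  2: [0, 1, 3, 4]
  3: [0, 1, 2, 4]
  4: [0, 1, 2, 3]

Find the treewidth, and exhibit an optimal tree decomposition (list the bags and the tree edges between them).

Treewidth 4.
One optimal decomposition is:
Bags: B1 = {0, 1, 2, 3, 4}
Tree: (single bag)

A single bag containing all 5 vertices is trivially a valid decomposition of width 4. Conversely, {0, 1, 2, 3, 4} is a clique of size 5, and the vertices of any clique must share a bag in every tree decomposition; so some bag has ≥ 5 vertices and tw(G) ≥ 4. Hence tw(G) = 4 exactly.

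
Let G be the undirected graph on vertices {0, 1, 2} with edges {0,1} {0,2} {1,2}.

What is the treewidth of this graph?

A width-2 tree decomposition is:
Bags: B1 = {0, 1, 2}
Tree: (single bag)
With just one bag of size 3, the width is 3 − 1 = 2, so tw(G) ≤ 2. Conversely, {0, 1, 2} is a clique of size 3, and the vertices of any clique must share a bag in every tree decomposition; so some bag has ≥ 3 vertices and tw(G) ≥ 2. Therefore the treewidth is 2.

2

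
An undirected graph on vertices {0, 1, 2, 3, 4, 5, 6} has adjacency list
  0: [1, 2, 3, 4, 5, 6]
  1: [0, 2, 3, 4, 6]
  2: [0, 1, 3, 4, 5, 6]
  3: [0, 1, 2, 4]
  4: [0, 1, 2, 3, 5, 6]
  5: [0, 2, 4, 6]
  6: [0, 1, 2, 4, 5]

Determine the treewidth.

A width-4 tree decomposition is:
Bags: B1 = {0, 1, 2, 4, 6}  B2 = {0, 1, 2, 3, 4}  B3 = {0, 2, 4, 5, 6}
Tree: B1–B2, B1–B3
The largest bag has 5 vertices, giving width 4; this decomposition certifies tw(G) ≤ 4. For the lower bound, the 5 vertices {0, 1, 2, 3, 4} are pairwise adjacent, and any tree decomposition puts a clique entirely inside one bag — forcing width ≥ 4. Combining the bounds, tw(G) = 4.

4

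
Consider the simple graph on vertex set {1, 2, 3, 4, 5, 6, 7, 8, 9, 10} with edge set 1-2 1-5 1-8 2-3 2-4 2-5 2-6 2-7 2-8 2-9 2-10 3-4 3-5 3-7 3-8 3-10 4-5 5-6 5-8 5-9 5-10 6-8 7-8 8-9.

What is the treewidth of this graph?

3

A width-3 tree decomposition is:
Bags: B1 = {2, 3, 5, 10}  B2 = {2, 3, 5, 8}  B3 = {2, 5, 6, 8}  B4 = {2, 5, 8, 9}  B5 = {2, 3, 7, 8}  B6 = {1, 2, 5, 8}  B7 = {2, 3, 4, 5}
Tree: B1–B2, B2–B3, B2–B4, B2–B5, B2–B6, B1–B7
Each bag holds 4 vertices, so the decomposition has width 3, which upper-bounds the treewidth. On the other hand G contains the 4-clique {1, 2, 5, 8}. A clique must lie in a single bag of any decomposition, so no decomposition can have width below 3. Combining the bounds, tw(G) = 3.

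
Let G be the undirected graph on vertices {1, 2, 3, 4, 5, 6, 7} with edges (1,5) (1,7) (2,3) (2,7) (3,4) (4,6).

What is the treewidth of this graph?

A width-1 tree decomposition is:
Bags: B1 = {4, 6}  B2 = {3, 4}  B3 = {2, 3}  B4 = {2, 7}  B5 = {1, 7}  B6 = {1, 5}
Tree: B1–B2, B2–B3, B3–B4, B4–B5, B5–B6
The largest bag has 2 vertices, giving width 1; this decomposition certifies tw(G) ≤ 1. Since G has at least one edge (e.g. 6–4), it is not an edgeless graph, so tw(G) ≥ 1. Combining the bounds, tw(G) = 1.

1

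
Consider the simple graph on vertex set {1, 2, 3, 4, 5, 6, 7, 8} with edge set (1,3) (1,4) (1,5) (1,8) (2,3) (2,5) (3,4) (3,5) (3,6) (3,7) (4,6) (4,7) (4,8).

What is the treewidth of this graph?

A width-2 tree decomposition is:
Bags: B1 = {1, 4, 8}  B2 = {1, 3, 4}  B3 = {3, 4, 6}  B4 = {1, 3, 5}  B5 = {3, 4, 7}  B6 = {2, 3, 5}
Tree: B1–B2, B2–B3, B2–B4, B3–B5, B4–B6
Every bag has size at most 3, so the width is 3 − 1 = 2 and tw(G) ≤ 2. Conversely, {1, 4, 8} is a clique of size 3, and the vertices of any clique must share a bag in every tree decomposition; so some bag has ≥ 3 vertices and tw(G) ≥ 2. Therefore the treewidth is 2.

2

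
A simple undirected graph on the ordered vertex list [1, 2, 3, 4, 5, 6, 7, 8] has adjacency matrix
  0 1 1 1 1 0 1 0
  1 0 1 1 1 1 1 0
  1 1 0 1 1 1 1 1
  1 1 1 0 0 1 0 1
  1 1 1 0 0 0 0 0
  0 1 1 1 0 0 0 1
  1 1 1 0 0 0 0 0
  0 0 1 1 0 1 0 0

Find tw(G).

3

A width-3 tree decomposition is:
Bags: B1 = {1, 2, 3, 4}  B2 = {2, 3, 4, 6}  B3 = {1, 2, 3, 5}  B4 = {1, 2, 3, 7}  B5 = {3, 4, 6, 8}
Tree: B1–B2, B1–B3, B1–B4, B2–B5
Each bag holds 4 vertices, so the decomposition has width 3, which upper-bounds the treewidth. On the other hand G contains the 4-clique {3, 4, 6, 8}. A clique must lie in a single bag of any decomposition, so no decomposition can have width below 3. The upper and lower bounds meet at 3, so that is the treewidth.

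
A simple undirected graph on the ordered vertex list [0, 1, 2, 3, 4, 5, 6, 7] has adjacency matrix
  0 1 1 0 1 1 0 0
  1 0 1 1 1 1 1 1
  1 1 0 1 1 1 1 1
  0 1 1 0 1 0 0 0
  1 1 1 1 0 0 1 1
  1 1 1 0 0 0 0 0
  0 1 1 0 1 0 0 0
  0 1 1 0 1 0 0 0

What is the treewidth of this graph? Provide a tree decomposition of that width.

Every bag has size at most 4, so the width is 4 − 1 = 3 and tw(G) ≤ 3. Conversely, {0, 1, 2, 4} is a clique of size 4, and the vertices of any clique must share a bag in every tree decomposition; so some bag has ≥ 4 vertices and tw(G) ≥ 3. Hence tw(G) = 3 exactly.

Treewidth 3.
Bags: B1 = {0, 1, 2, 4}  B2 = {1, 2, 4, 7}  B3 = {1, 2, 3, 4}  B4 = {0, 1, 2, 5}  B5 = {1, 2, 4, 6}
Tree: B1–B2, B2–B3, B1–B4, B3–B5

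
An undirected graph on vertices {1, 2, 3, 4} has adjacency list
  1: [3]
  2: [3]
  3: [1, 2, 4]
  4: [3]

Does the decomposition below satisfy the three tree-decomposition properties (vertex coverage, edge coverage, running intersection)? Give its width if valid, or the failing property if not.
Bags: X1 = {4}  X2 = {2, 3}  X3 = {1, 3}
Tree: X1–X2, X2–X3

No — edge (3,4) lies in no bag.

A tree decomposition must satisfy three properties: every vertex lies in some bag; for every edge, both endpoints lie together in some bag; and for every vertex, the bags containing it form a connected subtree. Here edge (3,4) lies in no bag, so the decomposition is invalid.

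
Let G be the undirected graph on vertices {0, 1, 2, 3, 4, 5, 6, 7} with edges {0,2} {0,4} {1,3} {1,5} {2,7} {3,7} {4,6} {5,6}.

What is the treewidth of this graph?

A width-2 tree decomposition is:
Bags: B1 = {0, 2, 4}  B2 = {2, 4, 6}  B3 = {2, 5, 6}  B4 = {1, 2, 5}  B5 = {1, 2, 3}  B6 = {2, 3, 7}
Tree: B1–B2, B2–B3, B3–B4, B4–B5, B5–B6
The largest bag has 3 vertices, giving width 2; this decomposition certifies tw(G) ≤ 2. For the lower bound, G contains the cycle 2–0–4–6–5–1–3–7–2, so G is not a forest; only forests have treewidth ≤ 1, hence tw(G) ≥ 2. Combining the bounds, tw(G) = 2.

2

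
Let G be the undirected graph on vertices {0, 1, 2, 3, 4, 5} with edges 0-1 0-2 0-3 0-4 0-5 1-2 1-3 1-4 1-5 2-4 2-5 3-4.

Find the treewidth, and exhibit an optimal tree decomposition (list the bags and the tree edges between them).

Treewidth 3.
Bags: B1 = {0, 1, 2, 5}  B2 = {0, 1, 2, 4}  B3 = {0, 1, 3, 4}
Tree: B1–B2, B2–B3

The largest bag has 4 vertices, giving width 3; this decomposition certifies tw(G) ≤ 3. For the lower bound, the 4 vertices {0, 1, 2, 4} are pairwise adjacent, and any tree decomposition puts a clique entirely inside one bag — forcing width ≥ 3. Hence tw(G) = 3 exactly.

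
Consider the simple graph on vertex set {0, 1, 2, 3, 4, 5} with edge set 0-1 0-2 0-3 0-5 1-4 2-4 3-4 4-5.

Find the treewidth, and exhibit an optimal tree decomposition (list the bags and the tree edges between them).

The largest bag has 3 vertices, giving width 2; this decomposition certifies tw(G) ≤ 2. The edges 2–4–1–0–2 form a cycle, so G is not a tree and its treewidth is at least 2. Combining the bounds, tw(G) = 2.

Treewidth 2.
One optimal decomposition is:
Bags: B1 = {0, 2, 4}  B2 = {0, 1, 4}  B3 = {0, 4, 5}  B4 = {0, 3, 4}
Tree: B1–B2, B2–B3, B3–B4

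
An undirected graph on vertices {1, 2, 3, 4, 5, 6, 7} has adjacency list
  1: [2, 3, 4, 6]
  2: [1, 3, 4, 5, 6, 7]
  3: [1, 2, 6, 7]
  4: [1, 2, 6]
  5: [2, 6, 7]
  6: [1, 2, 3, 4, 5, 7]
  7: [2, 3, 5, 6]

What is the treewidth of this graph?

A width-3 tree decomposition is:
Bags: B1 = {2, 3, 6, 7}  B2 = {1, 2, 3, 6}  B3 = {2, 5, 6, 7}  B4 = {1, 2, 4, 6}
Tree: B1–B2, B1–B3, B2–B4
Every bag has size at most 4, so the width is 4 − 1 = 3 and tw(G) ≤ 3. Conversely, {1, 2, 3, 6} is a clique of size 4, and the vertices of any clique must share a bag in every tree decomposition; so some bag has ≥ 4 vertices and tw(G) ≥ 3. The upper and lower bounds meet at 3, so that is the treewidth.

3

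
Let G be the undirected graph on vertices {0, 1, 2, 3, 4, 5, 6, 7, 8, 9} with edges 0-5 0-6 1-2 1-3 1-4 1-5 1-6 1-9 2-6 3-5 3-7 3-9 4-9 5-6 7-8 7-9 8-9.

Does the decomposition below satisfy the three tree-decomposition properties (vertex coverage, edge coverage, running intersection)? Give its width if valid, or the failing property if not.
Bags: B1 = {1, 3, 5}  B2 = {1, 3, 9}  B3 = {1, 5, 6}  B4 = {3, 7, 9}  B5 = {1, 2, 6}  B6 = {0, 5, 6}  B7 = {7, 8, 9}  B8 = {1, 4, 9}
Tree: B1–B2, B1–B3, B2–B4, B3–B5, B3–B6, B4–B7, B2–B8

Yes; width 2.

Checking the three conditions: (i) the bags cover all of {0, 1, 2, 3, 4, 5, 6, 7, 8, 9}; (ii) for each edge, some bag contains both endpoints; (iii) the bags containing any fixed vertex form a subtree. All hold, so the decomposition is valid with width 3 − 1 = 2.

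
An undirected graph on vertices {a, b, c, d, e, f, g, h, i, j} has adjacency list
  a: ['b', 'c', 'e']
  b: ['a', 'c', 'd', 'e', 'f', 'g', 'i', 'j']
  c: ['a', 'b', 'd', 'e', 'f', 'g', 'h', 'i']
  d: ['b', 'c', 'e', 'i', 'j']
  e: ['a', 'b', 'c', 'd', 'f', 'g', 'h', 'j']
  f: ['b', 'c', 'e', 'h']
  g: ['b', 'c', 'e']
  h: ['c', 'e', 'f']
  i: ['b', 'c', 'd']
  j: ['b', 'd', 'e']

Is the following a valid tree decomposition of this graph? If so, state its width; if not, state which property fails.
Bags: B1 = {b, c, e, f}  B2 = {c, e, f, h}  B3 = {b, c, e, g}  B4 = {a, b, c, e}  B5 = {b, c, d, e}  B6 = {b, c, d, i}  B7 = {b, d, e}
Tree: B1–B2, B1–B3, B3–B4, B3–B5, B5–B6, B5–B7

No — vertex j appears in no bag.

A tree decomposition must satisfy three properties: every vertex lies in some bag; for every edge, both endpoints lie together in some bag; and for every vertex, the bags containing it form a connected subtree. Here vertex j appears in no bag, so the decomposition is invalid.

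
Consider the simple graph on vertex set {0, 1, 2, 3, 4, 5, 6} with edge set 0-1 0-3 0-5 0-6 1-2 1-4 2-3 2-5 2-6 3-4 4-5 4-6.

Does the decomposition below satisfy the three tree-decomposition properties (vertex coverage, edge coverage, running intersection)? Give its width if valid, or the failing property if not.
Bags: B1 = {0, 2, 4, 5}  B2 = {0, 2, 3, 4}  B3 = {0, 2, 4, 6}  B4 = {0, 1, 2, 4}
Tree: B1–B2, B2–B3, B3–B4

Vertex coverage: the bags together contain {0, 1, 2, 3, 4, 5, 6}, the full vertex set. Edge coverage: each edge of G has both endpoints in at least one bag. Running intersection: for every vertex, the bags containing it form a connected subtree. All three properties hold, so this is a valid tree decomposition of width max|bag| − 1 = 3, and hence tw(G) ≤ 3.

Yes; width 3.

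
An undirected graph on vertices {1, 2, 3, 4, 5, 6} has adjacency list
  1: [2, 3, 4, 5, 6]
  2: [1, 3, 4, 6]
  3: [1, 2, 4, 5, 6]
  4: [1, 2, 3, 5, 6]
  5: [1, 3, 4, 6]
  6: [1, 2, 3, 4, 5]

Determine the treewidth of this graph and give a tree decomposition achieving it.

The largest bag has 5 vertices, giving width 4; this decomposition certifies tw(G) ≤ 4. On the other hand G contains the 5-clique {1, 2, 3, 4, 6}. A clique must lie in a single bag of any decomposition, so no decomposition can have width below 4. Combining the bounds, tw(G) = 4.

Treewidth 4.
One optimal decomposition is:
Bags: B1 = {1, 2, 3, 4, 6}  B2 = {1, 3, 4, 5, 6}
Tree: B1–B2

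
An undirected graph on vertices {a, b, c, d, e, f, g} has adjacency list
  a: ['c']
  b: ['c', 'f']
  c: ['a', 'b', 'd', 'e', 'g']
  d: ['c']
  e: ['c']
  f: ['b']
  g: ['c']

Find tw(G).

A width-1 tree decomposition is:
Bags: B1 = {b, c}  B2 = {c, d}  B3 = {b, f}  B4 = {c, e}  B5 = {c, g}  B6 = {a, c}
Tree: B1–B2, B1–B3, B2–B4, B2–B5, B4–B6
Every bag has size at most 2, so the width is 2 − 1 = 1 and tw(G) ≤ 1. Any graph with an edge has treewidth ≥ 1, and G has the edge c–b. Hence tw(G) = 1 exactly.

1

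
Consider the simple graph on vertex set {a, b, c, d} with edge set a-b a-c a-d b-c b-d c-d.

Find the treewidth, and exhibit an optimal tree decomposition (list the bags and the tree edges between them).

Treewidth 3.
Bags: B1 = {a, b, c, d}
Tree: (single bag)

A single bag containing all 4 vertices is trivially a valid decomposition of width 3. On the other hand G contains the 4-clique {a, b, c, d}. A clique must lie in a single bag of any decomposition, so no decomposition can have width below 3. The upper and lower bounds meet at 3, so that is the treewidth.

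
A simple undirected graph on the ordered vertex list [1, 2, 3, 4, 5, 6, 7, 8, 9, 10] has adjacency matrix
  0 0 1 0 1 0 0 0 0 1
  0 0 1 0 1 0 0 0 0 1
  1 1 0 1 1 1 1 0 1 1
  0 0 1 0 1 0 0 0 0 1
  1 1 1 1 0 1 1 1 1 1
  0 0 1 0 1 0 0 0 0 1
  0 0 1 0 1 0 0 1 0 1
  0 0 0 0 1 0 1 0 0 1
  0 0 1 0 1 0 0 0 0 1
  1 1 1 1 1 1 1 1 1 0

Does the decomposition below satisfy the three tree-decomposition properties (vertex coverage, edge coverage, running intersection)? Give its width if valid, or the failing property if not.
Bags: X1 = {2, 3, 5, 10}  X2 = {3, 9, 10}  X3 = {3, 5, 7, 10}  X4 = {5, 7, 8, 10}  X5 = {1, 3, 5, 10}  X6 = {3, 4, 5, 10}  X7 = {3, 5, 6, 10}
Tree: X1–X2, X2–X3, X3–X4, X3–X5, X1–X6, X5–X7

A tree decomposition must satisfy three properties: every vertex lies in some bag; for every edge, both endpoints lie together in some bag; and for every vertex, the bags containing it form a connected subtree. Here edge (5,9) lies in no bag, so the decomposition is invalid.

No — edge (5,9) lies in no bag.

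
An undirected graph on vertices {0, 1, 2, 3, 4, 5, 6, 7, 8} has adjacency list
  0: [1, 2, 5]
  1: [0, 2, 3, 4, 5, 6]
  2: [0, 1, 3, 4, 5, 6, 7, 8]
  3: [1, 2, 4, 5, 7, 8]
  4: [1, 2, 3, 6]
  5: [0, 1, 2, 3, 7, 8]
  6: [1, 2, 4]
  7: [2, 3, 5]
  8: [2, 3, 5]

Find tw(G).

3

A width-3 tree decomposition is:
Bags: B1 = {1, 2, 3, 4}  B2 = {1, 2, 3, 5}  B3 = {2, 3, 5, 7}  B4 = {2, 3, 5, 8}  B5 = {0, 1, 2, 5}  B6 = {1, 2, 4, 6}
Tree: B1–B2, B2–B3, B3–B4, B2–B5, B1–B6
Every bag has size at most 4, so the width is 4 − 1 = 3 and tw(G) ≤ 3. Conversely, {2, 3, 5, 8} is a clique of size 4, and the vertices of any clique must share a bag in every tree decomposition; so some bag has ≥ 4 vertices and tw(G) ≥ 3. The upper and lower bounds meet at 3, so that is the treewidth.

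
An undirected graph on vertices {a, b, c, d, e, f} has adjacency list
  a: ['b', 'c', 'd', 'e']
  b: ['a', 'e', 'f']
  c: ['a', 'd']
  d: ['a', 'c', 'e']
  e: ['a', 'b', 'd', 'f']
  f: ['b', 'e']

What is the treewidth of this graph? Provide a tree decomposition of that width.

Treewidth 2.
One optimal decomposition is:
Bags: B1 = {a, d, e}  B2 = {a, b, e}  B3 = {b, e, f}  B4 = {a, c, d}
Tree: B1–B2, B2–B3, B1–B4

The largest bag has 3 vertices, giving width 2; this decomposition certifies tw(G) ≤ 2. On the other hand G contains the 3-clique {a, d, e}. A clique must lie in a single bag of any decomposition, so no decomposition can have width below 2. The upper and lower bounds meet at 2, so that is the treewidth.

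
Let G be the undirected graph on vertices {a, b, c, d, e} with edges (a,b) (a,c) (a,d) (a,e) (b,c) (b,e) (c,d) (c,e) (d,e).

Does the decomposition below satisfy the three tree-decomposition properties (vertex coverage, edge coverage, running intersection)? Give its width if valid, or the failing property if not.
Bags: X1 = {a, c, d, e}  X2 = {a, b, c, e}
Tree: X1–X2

Yes; width 3.

Checking the three conditions: (i) the bags cover all of {a, b, c, d, e}; (ii) for each edge, some bag contains both endpoints; (iii) the bags containing any fixed vertex form a subtree. All hold, so the decomposition is valid with width 4 − 1 = 3.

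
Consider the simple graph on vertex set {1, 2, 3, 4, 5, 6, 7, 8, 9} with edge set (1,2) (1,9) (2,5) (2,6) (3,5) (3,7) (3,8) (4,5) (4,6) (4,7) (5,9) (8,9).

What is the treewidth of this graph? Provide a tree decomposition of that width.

Each bag holds 4 vertices, so the decomposition has width 3, which upper-bounds the treewidth. For the lower bound: the 4 vertex sets {1,2,6}, {9}, {5}, {3,4,7,8} are disjoint, each induces a connected subgraph, and every pair is joined by at least one edge of G. Contracting each set to a single vertex therefore yields K_{4} as a minor, and since treewidth is minor-monotone, tw(G) ≥ tw(K_{4}) = 3. The upper and lower bounds meet at 3, so that is the treewidth.

Treewidth 3.
One such decomposition:
Bags: B1 = {1, 2, 6, 9}  B2 = {2, 5, 6, 9}  B3 = {4, 5, 6, 9}  B4 = {4, 5, 8, 9}  B5 = {3, 4, 5, 8}  B6 = {3, 4, 7, 8}
Tree: B1–B2, B2–B3, B3–B4, B4–B5, B5–B6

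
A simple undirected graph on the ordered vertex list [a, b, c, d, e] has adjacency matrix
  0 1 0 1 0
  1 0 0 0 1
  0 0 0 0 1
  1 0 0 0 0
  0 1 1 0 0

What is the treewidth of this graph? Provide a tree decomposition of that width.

Treewidth 1.
Bags: B1 = {a, d}  B2 = {a, b}  B3 = {b, e}  B4 = {c, e}
Tree: B1–B2, B2–B3, B3–B4

The largest bag has 2 vertices, giving width 1; this decomposition certifies tw(G) ≤ 1. Any graph with an edge has treewidth ≥ 1, and G has the edge d–a. Therefore the treewidth is 1.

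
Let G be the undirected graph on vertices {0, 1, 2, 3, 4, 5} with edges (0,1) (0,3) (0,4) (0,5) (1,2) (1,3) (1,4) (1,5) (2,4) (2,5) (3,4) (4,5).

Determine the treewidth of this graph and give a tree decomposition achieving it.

Treewidth 3.
Bags: B1 = {0, 1, 4, 5}  B2 = {1, 2, 4, 5}  B3 = {0, 1, 3, 4}
Tree: B1–B2, B1–B3

Each bag holds 4 vertices, so the decomposition has width 3, which upper-bounds the treewidth. Conversely, {0, 1, 3, 4} is a clique of size 4, and the vertices of any clique must share a bag in every tree decomposition; so some bag has ≥ 4 vertices and tw(G) ≥ 3. Therefore the treewidth is 3.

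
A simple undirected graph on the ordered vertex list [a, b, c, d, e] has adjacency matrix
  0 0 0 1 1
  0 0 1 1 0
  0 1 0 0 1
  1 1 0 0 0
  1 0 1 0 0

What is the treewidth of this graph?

2

A width-2 tree decomposition is:
Bags: B1 = {a, b, d}  B2 = {a, b, c}  B3 = {a, c, e}
Tree: B1–B2, B2–B3
The largest bag has 3 vertices, giving width 2; this decomposition certifies tw(G) ≤ 2. The edges a–d–b–c–e–a form a cycle, so G is not a tree and its treewidth is at least 2. Combining the bounds, tw(G) = 2.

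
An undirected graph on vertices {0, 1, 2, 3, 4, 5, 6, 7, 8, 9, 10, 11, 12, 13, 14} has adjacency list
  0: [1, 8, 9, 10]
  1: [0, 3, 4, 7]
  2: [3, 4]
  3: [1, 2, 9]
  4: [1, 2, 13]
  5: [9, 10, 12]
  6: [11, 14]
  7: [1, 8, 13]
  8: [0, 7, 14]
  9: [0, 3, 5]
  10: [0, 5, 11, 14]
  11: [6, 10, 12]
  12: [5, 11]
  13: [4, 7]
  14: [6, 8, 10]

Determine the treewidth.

A width-3 tree decomposition is:
Bags: B1 = {2, 4, 7, 13}  B2 = {1, 2, 4, 7}  B3 = {1, 2, 3, 7}  B4 = {1, 3, 7, 8}  B5 = {0, 1, 3, 8}  B6 = {0, 3, 8, 9}  B7 = {0, 8, 9, 14}  B8 = {0, 9, 10, 14}  B9 = {5, 9, 10, 14}  B10 = {5, 6, 10, 14}  B11 = {5, 6, 10, 11}  B12 = {5, 6, 11, 12}
Tree: B1–B2, B2–B3, B3–B4, B4–B5, B5–B6, B6–B7, B7–B8, B8–B9, B9–B10, B10–B11, B11–B12
The largest bag has 4 vertices, giving width 3; this decomposition certifies tw(G) ≤ 3. For the lower bound: the 4 vertex sets {2,4,13}, {7}, {1}, {0,3,8,9} are disjoint, each induces a connected subgraph, and every pair is joined by at least one edge of G. Contracting each set to a single vertex therefore yields K_{4} as a minor, and since treewidth is minor-monotone, tw(G) ≥ tw(K_{4}) = 3. The upper and lower bounds meet at 3, so that is the treewidth.

3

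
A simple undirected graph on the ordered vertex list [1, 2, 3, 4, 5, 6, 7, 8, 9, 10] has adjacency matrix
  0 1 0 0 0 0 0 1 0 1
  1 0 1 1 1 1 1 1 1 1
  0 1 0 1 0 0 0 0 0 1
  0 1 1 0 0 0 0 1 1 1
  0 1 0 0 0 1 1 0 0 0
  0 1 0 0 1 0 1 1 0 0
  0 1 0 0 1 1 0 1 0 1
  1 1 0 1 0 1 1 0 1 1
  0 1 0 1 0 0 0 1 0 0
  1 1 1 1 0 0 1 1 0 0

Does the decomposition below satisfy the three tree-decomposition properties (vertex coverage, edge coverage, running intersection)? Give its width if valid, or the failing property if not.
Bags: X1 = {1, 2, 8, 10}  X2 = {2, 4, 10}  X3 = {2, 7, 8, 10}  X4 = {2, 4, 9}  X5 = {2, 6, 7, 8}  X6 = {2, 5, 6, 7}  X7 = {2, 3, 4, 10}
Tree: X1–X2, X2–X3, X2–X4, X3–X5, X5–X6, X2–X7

A tree decomposition must satisfy three properties: every vertex lies in some bag; for every edge, both endpoints lie together in some bag; and for every vertex, the bags containing it form a connected subtree. Here edge (8,4) lies in no bag, so the decomposition is invalid.

No — edge (8,4) lies in no bag.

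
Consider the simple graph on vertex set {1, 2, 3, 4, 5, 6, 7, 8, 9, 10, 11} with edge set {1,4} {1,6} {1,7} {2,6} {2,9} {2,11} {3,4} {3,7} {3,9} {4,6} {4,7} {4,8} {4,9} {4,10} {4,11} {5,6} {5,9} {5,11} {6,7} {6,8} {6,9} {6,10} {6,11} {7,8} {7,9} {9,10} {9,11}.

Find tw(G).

A width-3 tree decomposition is:
Bags: B1 = {3, 4, 7, 9}  B2 = {4, 6, 7, 9}  B3 = {4, 6, 9, 11}  B4 = {2, 6, 9, 11}  B5 = {1, 4, 6, 7}  B6 = {5, 6, 9, 11}  B7 = {4, 6, 7, 8}  B8 = {4, 6, 9, 10}
Tree: B1–B2, B2–B3, B3–B4, B2–B5, B3–B6, B5–B7, B2–B8
The largest bag has 4 vertices, giving width 3; this decomposition certifies tw(G) ≤ 3. For the lower bound, the 4 vertices {3, 4, 7, 9} are pairwise adjacent, and any tree decomposition puts a clique entirely inside one bag — forcing width ≥ 3. Combining the bounds, tw(G) = 3.

3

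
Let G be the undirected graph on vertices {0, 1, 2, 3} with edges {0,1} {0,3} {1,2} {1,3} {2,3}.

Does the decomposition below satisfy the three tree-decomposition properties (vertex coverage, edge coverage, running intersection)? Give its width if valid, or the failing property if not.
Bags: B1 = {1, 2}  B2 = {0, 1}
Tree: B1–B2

No — vertex 3 appears in no bag.

A tree decomposition must satisfy three properties: every vertex lies in some bag; for every edge, both endpoints lie together in some bag; and for every vertex, the bags containing it form a connected subtree. Here vertex 3 appears in no bag, so the decomposition is invalid.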